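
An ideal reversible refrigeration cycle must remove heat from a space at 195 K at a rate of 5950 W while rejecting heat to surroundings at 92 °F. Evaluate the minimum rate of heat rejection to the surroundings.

Q̇_H ≈ 9350 W

T_H = 92 °F → (92 − 32) × 5/9 = 33.33 °C = 306.48 K.
For a reversible cycle Q_H/Q_C = T_H/T_C, so Q_H = Q_C·T_H/T_C = 5950 × 306.48/195.00 = 9350 W.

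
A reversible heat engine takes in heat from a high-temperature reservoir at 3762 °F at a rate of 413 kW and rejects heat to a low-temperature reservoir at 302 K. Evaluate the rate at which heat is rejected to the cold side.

Q̇_C ≈ 53.2 kW

T_H = 3762 °F → (3762 − 32) × 5/9 = 2072.22 °C = 2345.37 K.
The Carnot efficiency is η = 1 − T_C/T_H = 1 − 302.00/2345.37 = 0.8712.
For a reversible cycle Q_C/Q_H = T_C/T_H, so Q_C = 413 × 302.00/2345.37 = 53.2 kW.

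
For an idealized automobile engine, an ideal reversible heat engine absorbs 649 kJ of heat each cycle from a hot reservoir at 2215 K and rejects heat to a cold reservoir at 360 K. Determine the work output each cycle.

W ≈ 544 kJ

Carnot efficiency: η = 1 − T_C/T_H = 1 − 360.00/2215.00 = 0.8375.
W = η·Q_H = 0.8375 × 649 = 544 kJ.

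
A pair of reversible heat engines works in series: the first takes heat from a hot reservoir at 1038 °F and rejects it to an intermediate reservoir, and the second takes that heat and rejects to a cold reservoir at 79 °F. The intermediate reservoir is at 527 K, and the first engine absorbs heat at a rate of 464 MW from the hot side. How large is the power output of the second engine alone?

T_H = 1038 °F → (1038 − 32) × 5/9 = 558.89 °C = 832.04 K.
T_C = 79 °F → (79 − 32) × 5/9 = 26.11 °C = 299.26 K.
Heat entering the second stage: Q_m = Q_H·(T_m/T_H) = 464 × 527.00/832.04 = 294 MW.
Second-stage efficiency η₂ = 1 − T_C/T_m = 1 − 299.26/527.00 = 0.4321, so W₂ = η₂·Q_m = 127 MW.

Ẇ₂ ≈ 127 MW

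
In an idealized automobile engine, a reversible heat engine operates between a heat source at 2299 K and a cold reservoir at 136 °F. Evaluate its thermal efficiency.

η ≈ 0.856

T_C = 136 °F → (136 − 32) × 5/9 = 57.78 °C = 330.93 K.
Since the cycle is reversible, η = 1 − T_C/T_H = 1 − 330.93/2299.00 = 0.856.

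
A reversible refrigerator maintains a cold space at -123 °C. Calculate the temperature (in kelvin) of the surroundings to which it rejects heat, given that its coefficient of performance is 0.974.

T_C = -123 °C → -123 + 273.15 = 150.15 K.
COP_R = T_C/(T_H − T_C) ⇒ T_H = T_C·(1 + 1/COP_R) = 150.15 × (1 + 1/0.974) = 304 K.

T_H ≈ 304 K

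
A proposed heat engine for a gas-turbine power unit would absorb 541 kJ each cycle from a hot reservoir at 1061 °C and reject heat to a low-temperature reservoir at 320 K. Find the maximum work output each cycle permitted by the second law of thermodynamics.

T_H = 1061 °C → 1061 + 273.15 = 1334.15 K.
By the Carnot theorem, η_max = 1 − T_C/T_H = 1 − 320.00/1334.15 = 0.7601.
W_max = η_max · Q_H = 0.7601 × 541 = 411.2 kJ.

W_max ≈ 411.2 kJ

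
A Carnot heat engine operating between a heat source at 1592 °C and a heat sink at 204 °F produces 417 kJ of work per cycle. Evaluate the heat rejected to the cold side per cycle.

Q_C ≈ 103 kJ

T_H = 1592 °C → 1592 + 273.15 = 1865.15 K.
T_C = 204 °F → (204 − 32) × 5/9 = 95.56 °C = 368.71 K.
η_rev = 1 − T_C/T_H = 1 − 368.71/1865.15 = 0.8023.
Since Q_C/Q_H = T_C/T_H and Q_H = W/η, Q_C = W·T_C/(T_H − T_C) = 417 × 368.71/1496.44 = 103 kJ.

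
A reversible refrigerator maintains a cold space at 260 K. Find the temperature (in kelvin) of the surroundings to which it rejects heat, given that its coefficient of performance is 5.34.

COP_R = T_C/(T_H − T_C) ⇒ T_H = T_C·(1 + 1/COP_R) = 260.00 × (1 + 1/5.34) = 309 K.

T_H ≈ 309 K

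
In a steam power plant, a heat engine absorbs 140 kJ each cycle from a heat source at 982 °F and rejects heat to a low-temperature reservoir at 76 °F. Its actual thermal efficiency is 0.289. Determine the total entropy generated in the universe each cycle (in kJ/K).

ΔS_univ ≈ 0.160 kJ/K

T_H = 982 °F → (982 − 32) × 5/9 = 527.78 °C = 800.93 K.
T_C = 76 °F → (76 − 32) × 5/9 = 24.44 °C = 297.59 K.
W = η·Q_H = 0.289 × 140 = 40.46 kJ, so Q_C = Q_H − W = 99.54 kJ.
Entropy balance on the reservoirs: −Q_H/T_H = -0.1748 kJ/K, +Q_C/T_C = 0.3345 kJ/K.
ΔS_univ = −Q_H/T_H + Q_C/T_C = 0.160 kJ/K (> 0, since η = 0.289 < η_Carnot = 0.628).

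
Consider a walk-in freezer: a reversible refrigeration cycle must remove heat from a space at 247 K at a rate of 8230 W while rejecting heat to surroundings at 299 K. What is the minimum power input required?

Ẇ_in ≈ 1733 W

For a reversible refrigerator, COP_R = T_C/(T_H − T_C) = 247.00/52.00 = 4.7500.
W = Q_C/COP_R = 8230/4.7500 = 1733 W.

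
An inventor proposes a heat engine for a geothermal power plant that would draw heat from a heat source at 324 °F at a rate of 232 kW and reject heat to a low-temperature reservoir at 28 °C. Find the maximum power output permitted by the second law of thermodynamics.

Ẇ_max ≈ 71.5 kW

T_H = 324 °F → (324 − 32) × 5/9 = 162.22 °C = 435.37 K.
T_C = 28 °C → 28 + 273.15 = 301.15 K.
By the Carnot theorem, η_max = 1 − T_C/T_H = 1 − 301.15/435.37 = 0.3083.
W_max = η_max · Q_H = 0.3083 × 232 = 71.5 kW.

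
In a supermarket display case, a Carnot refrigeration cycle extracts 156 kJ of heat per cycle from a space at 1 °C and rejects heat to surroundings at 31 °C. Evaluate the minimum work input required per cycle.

T_H = 31 °C → 31 + 273.15 = 304.15 K.
T_C = 1 °C → 1 + 273.15 = 274.15 K.
COP_R = T_C/(T_H − T_C) = 274.15/30.00 = 9.1383.
W = Q_C/COP_R = 156/9.1383 = 17.1 kJ.

W_in ≈ 17.1 kJ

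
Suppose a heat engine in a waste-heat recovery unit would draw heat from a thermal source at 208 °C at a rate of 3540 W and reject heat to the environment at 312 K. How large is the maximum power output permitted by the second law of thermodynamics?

T_H = 208 °C → 208 + 273.15 = 481.15 K.
No engine can exceed the Carnot limit: η_max = 1 − T_C/T_H = 1 − 312.00/481.15 = 0.3516.
W_max = η_max · Q_H = 0.3516 × 3540 = 1244 W.

Ẇ_max ≈ 1244 W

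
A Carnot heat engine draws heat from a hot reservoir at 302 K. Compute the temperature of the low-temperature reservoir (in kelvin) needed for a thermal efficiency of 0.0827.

From η = 1 − T_C/T_H, T_C = T_H·(1 − η) = 302.00 × (1 − 0.0827) = 277.0 K.

T_C ≈ 277.0 K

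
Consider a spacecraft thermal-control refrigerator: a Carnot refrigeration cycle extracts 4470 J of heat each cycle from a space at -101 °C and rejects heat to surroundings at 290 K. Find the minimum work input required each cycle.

T_C = -101 °C → -101 + 273.15 = 172.15 K.
For a reversible refrigerator, COP_R = T_C/(T_H − T_C) = 172.15/117.85 = 1.4608.
W = Q_C/COP_R = 4470/1.4608 = 3060 J.

W_in ≈ 3060 J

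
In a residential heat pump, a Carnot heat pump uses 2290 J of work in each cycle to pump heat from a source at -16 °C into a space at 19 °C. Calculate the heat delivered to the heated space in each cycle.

T_H = 19 °C → 19 + 273.15 = 292.15 K.
T_C = -16 °C → -16 + 273.15 = 257.15 K.
Reversible heating COP: COP_HP = T_H/(T_H − T_C) = 292.15/35.00 = 8.3471.
Q_H = COP_HP · W = 8.3471 × 2290 = 19100 J.

Q_H ≈ 19100 J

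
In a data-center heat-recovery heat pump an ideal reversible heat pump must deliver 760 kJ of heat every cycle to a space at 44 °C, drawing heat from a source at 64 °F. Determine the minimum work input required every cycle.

W_in ≈ 62.84 kJ

T_H = 44 °C → 44 + 273.15 = 317.15 K.
T_C = 64 °F → (64 − 32) × 5/9 = 17.78 °C = 290.93 K.
The Carnot heat-pump COP is COP_HP = T_H/(T_H − T_C) = 317.15/26.22 = 12.0947.
W = Q_H/COP_HP = 760/12.0947 = 62.84 kJ.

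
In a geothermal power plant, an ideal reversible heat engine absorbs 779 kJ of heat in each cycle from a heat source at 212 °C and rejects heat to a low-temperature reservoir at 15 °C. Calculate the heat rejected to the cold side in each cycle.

T_H = 212 °C → 212 + 273.15 = 485.15 K.
T_C = 15 °C → 15 + 273.15 = 288.15 K.
Carnot efficiency: η = 1 − T_C/T_H = 1 − 288.15/485.15 = 0.4061.
For a reversible cycle Q_C/Q_H = T_C/T_H, so Q_C = 779 × 288.15/485.15 = 463 kJ.

Q_C ≈ 463 kJ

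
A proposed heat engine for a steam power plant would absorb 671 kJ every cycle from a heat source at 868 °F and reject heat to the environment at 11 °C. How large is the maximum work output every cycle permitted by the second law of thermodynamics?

T_H = 868 °F → (868 − 32) × 5/9 = 464.44 °C = 737.59 K.
T_C = 11 °C → 11 + 273.15 = 284.15 K.
No engine can exceed the Carnot limit: η_max = 1 − T_C/T_H = 1 − 284.15/737.59 = 0.6148.
W_max = η_max · Q_H = 0.6148 × 671 = 413 kJ.

W_max ≈ 413 kJ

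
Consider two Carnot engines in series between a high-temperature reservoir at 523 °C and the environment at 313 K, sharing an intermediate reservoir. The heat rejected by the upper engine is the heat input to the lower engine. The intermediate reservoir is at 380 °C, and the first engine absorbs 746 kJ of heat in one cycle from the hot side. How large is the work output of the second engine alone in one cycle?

T_H = 523 °C → 523 + 273.15 = 796.15 K.
T_m = 380 °C → 380 + 273.15 = 653.15 K.
Heat entering the second stage: Q_m = Q_H·(T_m/T_H) = 746 × 653.15/796.15 = 612.0 kJ.
Second-stage efficiency η₂ = 1 − T_C/T_m = 1 − 313.00/653.15 = 0.5208, so W₂ = η₂·Q_m = 318.7 kJ.

W₂ ≈ 318.7 kJ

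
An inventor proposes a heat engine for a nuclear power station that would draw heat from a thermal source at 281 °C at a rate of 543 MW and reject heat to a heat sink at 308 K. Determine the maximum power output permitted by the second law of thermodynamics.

T_H = 281 °C → 281 + 273.15 = 554.15 K.
By the Carnot theorem, η_max = 1 − T_C/T_H = 1 − 308.00/554.15 = 0.4442.
W_max = η_max · Q_H = 0.4442 × 543 = 241 MW.

Ẇ_max ≈ 241 MW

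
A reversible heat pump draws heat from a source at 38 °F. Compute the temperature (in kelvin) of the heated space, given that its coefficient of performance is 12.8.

T_C = 38 °F → (38 − 32) × 5/9 = 3.33 °C = 276.48 K.
COP_HP = T_H/(T_H − T_C) ⇒ T_H = T_C·COP_HP/(COP_HP − 1) = 276.48 × 12.8/(12.8 − 1) = 299.9 K.

T_H ≈ 299.9 K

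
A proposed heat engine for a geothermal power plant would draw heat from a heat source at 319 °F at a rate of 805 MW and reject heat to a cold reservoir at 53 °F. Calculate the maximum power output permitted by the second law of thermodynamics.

T_H = 319 °F → (319 − 32) × 5/9 = 159.44 °C = 432.59 K.
T_C = 53 °F → (53 − 32) × 5/9 = 11.67 °C = 284.82 K.
No engine can exceed the Carnot limit: η_max = 1 − T_C/T_H = 1 − 284.82/432.59 = 0.3416.
W_max = η_max · Q_H = 0.3416 × 805 = 275 MW.

Ẇ_max ≈ 275 MW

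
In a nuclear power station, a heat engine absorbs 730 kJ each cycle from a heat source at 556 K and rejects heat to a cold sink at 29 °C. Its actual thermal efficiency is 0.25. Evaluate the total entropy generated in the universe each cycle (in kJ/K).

T_C = 29 °C → 29 + 273.15 = 302.15 K.
W = η·Q_H = 0.25 × 730 = 182.5 kJ, so Q_C = Q_H − W = 547.5 kJ.
Entropy balance on the reservoirs: −Q_H/T_H = -1.313 kJ/K, +Q_C/T_C = 1.812 kJ/K.
ΔS_univ = −Q_H/T_H + Q_C/T_C = 0.4991 kJ/K (> 0, since η = 0.25 < η_Carnot = 0.457).

ΔS_univ ≈ 0.4991 kJ/K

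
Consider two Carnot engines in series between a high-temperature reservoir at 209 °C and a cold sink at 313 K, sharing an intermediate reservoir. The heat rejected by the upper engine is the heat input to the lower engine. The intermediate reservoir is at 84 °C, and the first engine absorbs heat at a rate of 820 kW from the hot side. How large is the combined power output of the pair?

Ẇ_total ≈ 287.7 kW

T_H = 209 °C → 209 + 273.15 = 482.15 K.
Two reversible stages in series are equivalent to a single Carnot engine between T_H and T_C, so η_total = 1 − T_C/T_H = 1 − 313.00/482.15 = 0.3508.
W_total = η_total · Q_H = 0.3508 × 820 = 287.7 kW.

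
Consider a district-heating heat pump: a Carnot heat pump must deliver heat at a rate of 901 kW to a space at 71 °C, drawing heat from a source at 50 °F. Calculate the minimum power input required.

T_H = 71 °C → 71 + 273.15 = 344.15 K.
T_C = 50 °F → (50 − 32) × 5/9 = 10.00 °C = 283.15 K.
Reversible heating COP: COP_HP = T_H/(T_H − T_C) = 344.15/61.00 = 5.6418.
W = Q_H/COP_HP = 901/5.6418 = 159.7 kW.

Ẇ_in ≈ 159.7 kW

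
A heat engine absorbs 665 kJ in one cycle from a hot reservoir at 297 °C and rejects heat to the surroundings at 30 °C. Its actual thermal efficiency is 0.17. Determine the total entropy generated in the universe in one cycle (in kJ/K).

ΔS_univ ≈ 0.654 kJ/K

T_H = 297 °C → 297 + 273.15 = 570.15 K.
T_C = 30 °C → 30 + 273.15 = 303.15 K.
W = η·Q_H = 0.17 × 665 = 113.1 kJ, so Q_C = Q_H − W = 552.0 kJ.
The hot reservoir loses entropy Q_H/T_H = 665/570.15 = 1.166 kJ/K; the cold reservoir gains Q_C/T_C = 552.0/303.15 = 1.821 kJ/K.
ΔS_univ = −Q_H/T_H + Q_C/T_C = 0.654 kJ/K (> 0, since η = 0.17 < η_Carnot = 0.468).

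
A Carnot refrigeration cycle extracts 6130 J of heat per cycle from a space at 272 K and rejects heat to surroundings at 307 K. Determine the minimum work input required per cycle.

For a reversible refrigerator, COP_R = T_C/(T_H − T_C) = 272.00/35.00 = 7.7714.
W = Q_C/COP_R = 6130/7.7714 = 789 J.

W_in ≈ 789 J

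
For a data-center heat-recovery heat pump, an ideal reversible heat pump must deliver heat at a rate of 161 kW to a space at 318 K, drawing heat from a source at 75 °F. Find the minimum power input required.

T_C = 75 °F → (75 − 32) × 5/9 = 23.89 °C = 297.04 K.
For a reversible heat pump, COP_HP = T_H/(T_H − T_C) = 318.00/20.96 = 15.1710.
W = Q_H/COP_HP = 161/15.1710 = 10.61 kW.

Ẇ_in ≈ 10.61 kW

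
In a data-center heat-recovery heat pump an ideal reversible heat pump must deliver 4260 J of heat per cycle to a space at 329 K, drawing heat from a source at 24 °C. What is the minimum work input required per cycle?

W_in ≈ 412 J

T_C = 24 °C → 24 + 273.15 = 297.15 K.
COP_HP = T_H/(T_H − T_C) = 329.00/31.85 = 10.3297.
W = Q_H/COP_HP = 4260/10.3297 = 412 J.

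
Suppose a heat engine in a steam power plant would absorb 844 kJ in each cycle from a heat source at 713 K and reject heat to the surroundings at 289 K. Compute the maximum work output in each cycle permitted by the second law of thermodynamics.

The second-law ceiling is the Carnot efficiency, η_max = 1 − T_C/T_H = 1 − 289.00/713.00 = 0.5947.
W_max = η_max · Q_H = 0.5947 × 844 = 502 kJ.

W_max ≈ 502 kJ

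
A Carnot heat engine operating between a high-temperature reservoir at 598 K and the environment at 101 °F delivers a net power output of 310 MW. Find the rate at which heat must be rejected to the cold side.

T_C = 101 °F → (101 − 32) × 5/9 = 38.33 °C = 311.48 K.
For a reversible engine, η = 1 − T_C/T_H = 1 − 311.48/598.00 = 0.4791.
Since Q_C/Q_H = T_C/T_H and Q_H = W/η, Q_C = W·T_C/(T_H − T_C) = 310 × 311.48/286.52 = 337 MW.

Q̇_C ≈ 337 MW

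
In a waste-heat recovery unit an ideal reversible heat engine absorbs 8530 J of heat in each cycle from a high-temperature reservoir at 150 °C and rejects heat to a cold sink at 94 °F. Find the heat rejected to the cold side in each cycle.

Q_C ≈ 6201 J

T_H = 150 °C → 150 + 273.15 = 423.15 K.
T_C = 94 °F → (94 − 32) × 5/9 = 34.44 °C = 307.59 K.
Carnot efficiency: η = 1 − T_C/T_H = 1 − 307.59/423.15 = 0.2731.
For a reversible cycle Q_C/Q_H = T_C/T_H, so Q_C = 8530 × 307.59/423.15 = 6201 J.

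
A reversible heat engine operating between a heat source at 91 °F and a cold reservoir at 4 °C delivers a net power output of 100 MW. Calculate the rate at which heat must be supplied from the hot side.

Q̇_H ≈ 1063 MW

T_H = 91 °F → (91 − 32) × 5/9 = 32.78 °C = 305.93 K.
T_C = 4 °C → 4 + 273.15 = 277.15 K.
For a reversible engine, η = 1 − T_C/T_H = 1 − 277.15/305.93 = 0.0941.
Q_H = W/η = 100/0.0941 = 1063 MW.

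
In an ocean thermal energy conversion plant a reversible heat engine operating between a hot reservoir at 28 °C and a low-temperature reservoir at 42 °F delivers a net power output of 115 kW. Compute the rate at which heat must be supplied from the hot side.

T_H = 28 °C → 28 + 273.15 = 301.15 K.
T_C = 42 °F → (42 − 32) × 5/9 = 5.56 °C = 278.71 K.
Since the cycle is reversible, η = 1 − T_C/T_H = 1 − 278.71/301.15 = 0.0745.
Q_H = W/η = 115/0.0745 = 1540 kW.

Q̇_H ≈ 1540 kW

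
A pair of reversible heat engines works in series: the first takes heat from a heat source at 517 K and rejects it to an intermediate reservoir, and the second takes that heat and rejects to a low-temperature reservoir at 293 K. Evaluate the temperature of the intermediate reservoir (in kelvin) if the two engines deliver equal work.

T_m ≈ 405 K

For reversible stages Q_m = Q_H·(T_m/T_H). Setting W₁ = Q_H(1 − T_m/T_H) equal to W₂ = Q_m(1 − T_C/T_m) = Q_H·(T_m − T_C)/T_H gives T_H − T_m = T_m − T_C, so T_m = (T_H + T_C)/2 = (517.00 + 293.00)/2 = 405 K.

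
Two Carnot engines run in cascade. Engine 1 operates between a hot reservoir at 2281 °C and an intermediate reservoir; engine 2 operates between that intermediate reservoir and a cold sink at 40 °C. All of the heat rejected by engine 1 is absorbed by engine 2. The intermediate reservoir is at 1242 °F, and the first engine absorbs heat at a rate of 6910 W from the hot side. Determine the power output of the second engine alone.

Ẇ₂ ≈ 1710 W

T_H = 2281 °C → 2281 + 273.15 = 2554.15 K.
T_C = 40 °C → 40 + 273.15 = 313.15 K.
T_m = 1242 °F → (1242 − 32) × 5/9 = 672.22 °C = 945.37 K.
Heat entering the second stage: Q_m = Q_H·(T_m/T_H) = 6910 × 945.37/2554.15 = 2560 W.
Second-stage efficiency η₂ = 1 − T_C/T_m = 1 − 313.15/945.37 = 0.6688, so W₂ = η₂·Q_m = 1710 W.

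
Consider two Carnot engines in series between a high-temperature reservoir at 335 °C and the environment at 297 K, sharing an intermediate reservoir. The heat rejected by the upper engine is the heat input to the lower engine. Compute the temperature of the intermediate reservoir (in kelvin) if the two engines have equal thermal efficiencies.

T_m ≈ 425.0 K

T_H = 335 °C → 335 + 273.15 = 608.15 K.
Equal efficiencies require 1 − T_m/T_H = 1 − T_C/T_m, i.e. T_m/T_H = T_C/T_m, so T_m = √(T_H·T_C) = √(608.15 × 297.00) = 425.0 K.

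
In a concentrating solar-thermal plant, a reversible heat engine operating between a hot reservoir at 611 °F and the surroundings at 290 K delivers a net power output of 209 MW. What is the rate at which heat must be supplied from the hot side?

Q̇_H ≈ 408 MW

T_H = 611 °F → (611 − 32) × 5/9 = 321.67 °C = 594.82 K.
η_rev = 1 − T_C/T_H = 1 − 290.00/594.82 = 0.5125.
Q_H = W/η = 209/0.5125 = 408 MW.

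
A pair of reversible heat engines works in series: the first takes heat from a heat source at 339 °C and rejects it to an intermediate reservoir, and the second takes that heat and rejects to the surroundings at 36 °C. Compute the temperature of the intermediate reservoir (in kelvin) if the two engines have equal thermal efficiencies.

T_m ≈ 435 K

T_H = 339 °C → 339 + 273.15 = 612.15 K.
T_C = 36 °C → 36 + 273.15 = 309.15 K.
Equal efficiencies require 1 − T_m/T_H = 1 − T_C/T_m, i.e. T_m/T_H = T_C/T_m, so T_m = √(T_H·T_C) = √(612.15 × 309.15) = 435 K.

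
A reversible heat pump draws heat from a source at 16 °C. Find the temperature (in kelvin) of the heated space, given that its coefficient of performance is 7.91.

T_H ≈ 331 K

T_C = 16 °C → 16 + 273.15 = 289.15 K.
COP_HP = T_H/(T_H − T_C) ⇒ T_H = T_C·COP_HP/(COP_HP − 1) = 289.15 × 7.91/(7.91 − 1) = 331 K.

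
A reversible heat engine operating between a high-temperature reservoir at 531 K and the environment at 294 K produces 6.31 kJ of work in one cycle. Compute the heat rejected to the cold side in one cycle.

Carnot efficiency: η = 1 − T_C/T_H = 1 − 294.00/531.00 = 0.4463.
Since Q_C/Q_H = T_C/T_H and Q_H = W/η, Q_C = W·T_C/(T_H − T_C) = 6.31 × 294.00/237.00 = 7.828 kJ.

Q_C ≈ 7.828 kJ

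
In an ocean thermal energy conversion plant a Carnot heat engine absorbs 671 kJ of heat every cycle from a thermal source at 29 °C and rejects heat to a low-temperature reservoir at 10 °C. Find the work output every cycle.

W ≈ 42.2 kJ

T_H = 29 °C → 29 + 273.15 = 302.15 K.
T_C = 10 °C → 10 + 273.15 = 283.15 K.
The Carnot efficiency is η = 1 − T_C/T_H = 1 − 283.15/302.15 = 0.0629.
W = η·Q_H = 0.0629 × 671 = 42.2 kJ.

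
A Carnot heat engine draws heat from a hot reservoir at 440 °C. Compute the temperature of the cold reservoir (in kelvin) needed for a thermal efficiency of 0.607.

T_C ≈ 280.3 K

T_H = 440 °C → 440 + 273.15 = 713.15 K.
From η = 1 − T_C/T_H, T_C = T_H·(1 − η) = 713.15 × (1 − 0.607) = 280.3 K.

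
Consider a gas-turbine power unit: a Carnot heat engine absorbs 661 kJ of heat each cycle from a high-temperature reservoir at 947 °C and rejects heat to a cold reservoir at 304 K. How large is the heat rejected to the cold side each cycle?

Q_C ≈ 165 kJ

T_H = 947 °C → 947 + 273.15 = 1220.15 K.
The Carnot efficiency is η = 1 − T_C/T_H = 1 − 304.00/1220.15 = 0.7509.
For a reversible cycle Q_C/Q_H = T_C/T_H, so Q_C = 661 × 304.00/1220.15 = 165 kJ.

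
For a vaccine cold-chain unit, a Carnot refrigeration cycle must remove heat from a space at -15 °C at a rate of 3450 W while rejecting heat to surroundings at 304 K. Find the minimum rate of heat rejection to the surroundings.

T_C = -15 °C → -15 + 273.15 = 258.15 K.
For a reversible cycle Q_H/Q_C = T_H/T_C, so Q_H = Q_C·T_H/T_C = 3450 × 304.00/258.15 = 4060 W.

Q̇_H ≈ 4060 W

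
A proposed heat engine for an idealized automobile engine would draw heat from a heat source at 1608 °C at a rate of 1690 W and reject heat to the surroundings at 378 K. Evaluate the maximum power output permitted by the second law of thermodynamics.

Ẇ_max ≈ 1350 W

T_H = 1608 °C → 1608 + 273.15 = 1881.15 K.
The second-law ceiling is the Carnot efficiency, η_max = 1 − T_C/T_H = 1 − 378.00/1881.15 = 0.7991.
W_max = η_max · Q_H = 0.7991 × 1690 = 1350 W.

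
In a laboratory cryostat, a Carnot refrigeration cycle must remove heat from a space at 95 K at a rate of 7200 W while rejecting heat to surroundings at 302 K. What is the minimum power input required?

Ẇ_in ≈ 15690 W

The reversible coefficient of performance is COP_R = T_C/(T_H − T_C) = 95.00/207.00 = 0.4589.
W = Q_C/COP_R = 7200/0.4589 = 15690 W.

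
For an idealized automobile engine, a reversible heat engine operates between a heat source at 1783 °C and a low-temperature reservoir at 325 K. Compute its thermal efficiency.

η ≈ 0.842

T_H = 1783 °C → 1783 + 273.15 = 2056.15 K.
Carnot efficiency: η = 1 − T_C/T_H = 1 − 325.00/2056.15 = 0.842.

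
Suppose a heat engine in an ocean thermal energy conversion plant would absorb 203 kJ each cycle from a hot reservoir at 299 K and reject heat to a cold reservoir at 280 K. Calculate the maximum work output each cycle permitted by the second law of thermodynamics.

W_max ≈ 12.90 kJ

The upper bound on efficiency is η_max = 1 − T_C/T_H = 1 − 280.00/299.00 = 0.0635.
W_max = η_max · Q_H = 0.0635 × 203 = 12.90 kJ.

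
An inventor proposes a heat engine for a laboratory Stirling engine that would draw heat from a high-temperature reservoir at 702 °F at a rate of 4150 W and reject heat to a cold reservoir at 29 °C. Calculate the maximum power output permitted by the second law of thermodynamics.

T_H = 702 °F → (702 − 32) × 5/9 = 372.22 °C = 645.37 K.
T_C = 29 °C → 29 + 273.15 = 302.15 K.
No engine can exceed the Carnot limit: η_max = 1 − T_C/T_H = 1 − 302.15/645.37 = 0.5318.
W_max = η_max · Q_H = 0.5318 × 4150 = 2210 W.

Ẇ_max ≈ 2210 W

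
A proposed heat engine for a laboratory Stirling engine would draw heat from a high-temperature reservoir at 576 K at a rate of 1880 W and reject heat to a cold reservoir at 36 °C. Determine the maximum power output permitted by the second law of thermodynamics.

T_C = 36 °C → 36 + 273.15 = 309.15 K.
The upper bound on efficiency is η_max = 1 − T_C/T_H = 1 − 309.15/576.00 = 0.4633.
W_max = η_max · Q_H = 0.4633 × 1880 = 871 W.

Ẇ_max ≈ 871 W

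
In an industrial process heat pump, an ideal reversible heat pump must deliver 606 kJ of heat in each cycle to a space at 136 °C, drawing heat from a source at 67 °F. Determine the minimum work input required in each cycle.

T_H = 136 °C → 136 + 273.15 = 409.15 K.
T_C = 67 °F → (67 − 32) × 5/9 = 19.44 °C = 292.59 K.
For a reversible heat pump, COP_HP = T_H/(T_H − T_C) = 409.15/116.56 = 3.5103.
W = Q_H/COP_HP = 606/3.5103 = 173 kJ.

W_in ≈ 173 kJ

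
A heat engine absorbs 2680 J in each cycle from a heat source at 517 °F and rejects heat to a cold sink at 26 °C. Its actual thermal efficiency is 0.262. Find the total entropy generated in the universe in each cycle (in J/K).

T_H = 517 °F → (517 − 32) × 5/9 = 269.44 °C = 542.59 K.
T_C = 26 °C → 26 + 273.15 = 299.15 K.
W = η·Q_H = 0.262 × 2680 = 702.2 J, so Q_C = Q_H − W = 1978 J.
Reservoir entropy changes: ΔS_H = −Q_H/T_H = −2680/542.59 = -4.939 J/K and ΔS_C = +Q_C/T_C = 1978/299.15 = 6.612 J/K.
ΔS_univ = −Q_H/T_H + Q_C/T_C = 1.672 J/K (> 0, since η = 0.262 < η_Carnot = 0.449).

ΔS_univ ≈ 1.672 J/K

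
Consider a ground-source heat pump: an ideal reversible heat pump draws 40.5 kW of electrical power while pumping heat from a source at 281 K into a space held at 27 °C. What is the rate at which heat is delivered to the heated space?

Q̇_H ≈ 635 kW

T_H = 27 °C → 27 + 273.15 = 300.15 K.
COP_HP = T_H/(T_H − T_C) = 300.15/19.15 = 15.6736.
Q_H = COP_HP · W = 15.6736 × 40.5 = 635 kW.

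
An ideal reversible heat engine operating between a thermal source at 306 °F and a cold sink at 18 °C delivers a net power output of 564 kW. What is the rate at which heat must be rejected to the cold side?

Q̇_C ≈ 1220 kW

T_H = 306 °F → (306 − 32) × 5/9 = 152.22 °C = 425.37 K.
T_C = 18 °C → 18 + 273.15 = 291.15 K.
Carnot efficiency: η = 1 − T_C/T_H = 1 − 291.15/425.37 = 0.3155.
Since Q_C/Q_H = T_C/T_H and Q_H = W/η, Q_C = W·T_C/(T_H − T_C) = 564 × 291.15/134.22 = 1220 kW.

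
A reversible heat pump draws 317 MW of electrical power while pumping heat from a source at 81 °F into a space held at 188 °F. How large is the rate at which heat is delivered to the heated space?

T_H = 188 °F → (188 − 32) × 5/9 = 86.67 °C = 359.82 K.
T_C = 81 °F → (81 − 32) × 5/9 = 27.22 °C = 300.37 K.
COP_HP = T_H/(T_H − T_C) = 359.82/59.44 = 6.0530.
Q_H = COP_HP · W = 6.0530 × 317 = 1920 MW.

Q̇_H ≈ 1920 MW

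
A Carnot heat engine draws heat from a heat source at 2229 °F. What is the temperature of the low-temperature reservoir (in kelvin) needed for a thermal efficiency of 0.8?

T_C ≈ 299 K

T_H = 2229 °F → (2229 − 32) × 5/9 = 1220.56 °C = 1493.71 K.
From η = 1 − T_C/T_H, T_C = T_H·(1 − η) = 1493.71 × (1 − 0.8) = 299 K.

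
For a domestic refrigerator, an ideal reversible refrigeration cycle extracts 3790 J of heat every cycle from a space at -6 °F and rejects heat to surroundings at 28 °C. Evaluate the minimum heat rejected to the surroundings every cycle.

Q_H ≈ 4530 J

T_H = 28 °C → 28 + 273.15 = 301.15 K.
T_C = -6 °F → (-6 − 32) × 5/9 = -21.11 °C = 252.04 K.
For a reversible cycle Q_H/Q_C = T_H/T_C, so Q_H = Q_C·T_H/T_C = 3790 × 301.15/252.04 = 4530 J.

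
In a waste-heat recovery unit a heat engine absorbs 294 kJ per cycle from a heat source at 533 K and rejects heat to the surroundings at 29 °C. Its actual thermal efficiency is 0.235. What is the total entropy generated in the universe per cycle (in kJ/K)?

ΔS_univ ≈ 0.193 kJ/K

T_C = 29 °C → 29 + 273.15 = 302.15 K.
W = η·Q_H = 0.235 × 294 = 69.09 kJ, so Q_C = Q_H − W = 224.9 kJ.
The hot reservoir loses entropy Q_H/T_H = 294/533.00 = 0.5516 kJ/K; the cold reservoir gains Q_C/T_C = 224.9/302.15 = 0.7444 kJ/K.
ΔS_univ = −Q_H/T_H + Q_C/T_C = 0.193 kJ/K (> 0, since η = 0.235 < η_Carnot = 0.433).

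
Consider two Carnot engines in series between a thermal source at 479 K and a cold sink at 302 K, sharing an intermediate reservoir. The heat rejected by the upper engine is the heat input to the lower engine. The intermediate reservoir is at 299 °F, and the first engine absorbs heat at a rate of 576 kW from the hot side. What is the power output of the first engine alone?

T_m = 299 °F → (299 − 32) × 5/9 = 148.33 °C = 421.48 K.
First-stage efficiency η₁ = 1 − T_m/T_H = 1 − 421.48/479.00 = 0.1201.
W₁ = η₁·Q_H = 0.1201 × 576 = 69.16 kW.

Ẇ₁ ≈ 69.16 kW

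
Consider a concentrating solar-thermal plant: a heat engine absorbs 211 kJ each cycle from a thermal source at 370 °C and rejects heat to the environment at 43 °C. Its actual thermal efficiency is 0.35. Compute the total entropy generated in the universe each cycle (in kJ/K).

ΔS_univ ≈ 0.106 kJ/K

T_H = 370 °C → 370 + 273.15 = 643.15 K.
T_C = 43 °C → 43 + 273.15 = 316.15 K.
W = η·Q_H = 0.35 × 211 = 73.85 kJ, so Q_C = Q_H − W = 137.2 kJ.
The hot reservoir loses entropy Q_H/T_H = 211/643.15 = 0.3281 kJ/K; the cold reservoir gains Q_C/T_C = 137.2/316.15 = 0.4338 kJ/K.
ΔS_univ = −Q_H/T_H + Q_C/T_C = 0.106 kJ/K (> 0, since η = 0.35 < η_Carnot = 0.508).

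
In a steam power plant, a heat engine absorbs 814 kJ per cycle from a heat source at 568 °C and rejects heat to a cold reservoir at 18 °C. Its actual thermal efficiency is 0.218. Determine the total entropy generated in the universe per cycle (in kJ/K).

T_H = 568 °C → 568 + 273.15 = 841.15 K.
T_C = 18 °C → 18 + 273.15 = 291.15 K.
W = η·Q_H = 0.218 × 814 = 177.5 kJ, so Q_C = Q_H − W = 636.5 kJ.
The hot reservoir loses entropy Q_H/T_H = 814/841.15 = 0.9677 kJ/K; the cold reservoir gains Q_C/T_C = 636.5/291.15 = 2.186 kJ/K.
ΔS_univ = −Q_H/T_H + Q_C/T_C = 1.219 kJ/K (> 0, since η = 0.218 < η_Carnot = 0.654).

ΔS_univ ≈ 1.219 kJ/K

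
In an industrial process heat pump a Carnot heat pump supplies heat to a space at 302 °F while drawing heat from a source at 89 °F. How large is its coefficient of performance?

COP_HP ≈ 3.58

T_H = 302 °F → (302 − 32) × 5/9 = 150.00 °C = 423.15 K.
T_C = 89 °F → (89 − 32) × 5/9 = 31.67 °C = 304.82 K.
For a reversible heat pump, COP_HP = T_H/(T_H − T_C) = 423.15/(423.15 − 304.82) = 3.58.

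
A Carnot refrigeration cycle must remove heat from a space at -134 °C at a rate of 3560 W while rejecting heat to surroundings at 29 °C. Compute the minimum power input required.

T_H = 29 °C → 29 + 273.15 = 302.15 K.
T_C = -134 °C → -134 + 273.15 = 139.15 K.
Carnot COP: COP_R = T_C/(T_H − T_C) = 139.15/163.00 = 0.8537.
W = Q_C/COP_R = 3560/0.8537 = 4170 W.

Ẇ_in ≈ 4170 W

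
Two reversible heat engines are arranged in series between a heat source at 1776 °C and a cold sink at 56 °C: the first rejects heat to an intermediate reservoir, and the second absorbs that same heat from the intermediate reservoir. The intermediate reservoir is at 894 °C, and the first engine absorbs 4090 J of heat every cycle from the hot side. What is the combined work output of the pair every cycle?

W_total ≈ 3430 J

T_H = 1776 °C → 1776 + 273.15 = 2049.15 K.
T_C = 56 °C → 56 + 273.15 = 329.15 K.
Two reversible stages in series are equivalent to a single Carnot engine between T_H and T_C, so η_total = 1 − T_C/T_H = 1 − 329.15/2049.15 = 0.8394.
W_total = η_total · Q_H = 0.8394 × 4090 = 3430 J.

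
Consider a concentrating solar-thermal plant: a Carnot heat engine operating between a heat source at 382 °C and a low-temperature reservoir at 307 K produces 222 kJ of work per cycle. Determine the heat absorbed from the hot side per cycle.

T_H = 382 °C → 382 + 273.15 = 655.15 K.
For a reversible engine, η = 1 − T_C/T_H = 1 − 307.00/655.15 = 0.5314.
Q_H = W/η = 222/0.5314 = 418 kJ.

Q_H ≈ 418 kJ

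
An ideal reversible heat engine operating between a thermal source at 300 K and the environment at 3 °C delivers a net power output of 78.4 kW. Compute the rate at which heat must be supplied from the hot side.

T_C = 3 °C → 3 + 273.15 = 276.15 K.
Since the cycle is reversible, η = 1 − T_C/T_H = 1 − 276.15/300.00 = 0.0795.
Q_H = W/η = 78.4/0.0795 = 986 kW.

Q̇_H ≈ 986 kW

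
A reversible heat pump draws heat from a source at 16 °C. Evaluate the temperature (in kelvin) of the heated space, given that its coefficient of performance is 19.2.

T_C = 16 °C → 16 + 273.15 = 289.15 K.
COP_HP = T_H/(T_H − T_C) ⇒ T_H = T_C·COP_HP/(COP_HP − 1) = 289.15 × 19.2/(19.2 − 1) = 305 K.

T_H ≈ 305 K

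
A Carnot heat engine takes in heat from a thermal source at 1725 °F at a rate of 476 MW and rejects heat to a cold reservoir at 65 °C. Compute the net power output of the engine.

T_H = 1725 °F → (1725 − 32) × 5/9 = 940.56 °C = 1213.71 K.
T_C = 65 °C → 65 + 273.15 = 338.15 K.
For a reversible engine, η = 1 − T_C/T_H = 1 − 338.15/1213.71 = 0.7214.
W = η·Q_H = 0.7214 × 476 = 343 MW.

Ẇ ≈ 343 MW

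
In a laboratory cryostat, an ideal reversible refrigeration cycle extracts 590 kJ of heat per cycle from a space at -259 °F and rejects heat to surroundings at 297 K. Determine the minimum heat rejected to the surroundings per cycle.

T_C = -259 °F → (-259 − 32) × 5/9 = -161.67 °C = 111.48 K.
For a reversible cycle Q_H/Q_C = T_H/T_C, so Q_H = Q_C·T_H/T_C = 590 × 297.00/111.48 = 1570 kJ.

Q_H ≈ 1570 kJ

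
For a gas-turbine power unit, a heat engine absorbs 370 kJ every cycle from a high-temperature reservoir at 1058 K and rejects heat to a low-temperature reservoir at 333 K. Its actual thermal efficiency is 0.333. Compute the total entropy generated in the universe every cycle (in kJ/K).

ΔS_univ ≈ 0.391 kJ/K

W = η·Q_H = 0.333 × 370 = 123.2 kJ, so Q_C = Q_H − W = 246.8 kJ.
Reservoir entropy changes: ΔS_H = −Q_H/T_H = −370/1058.00 = -0.3497 kJ/K and ΔS_C = +Q_C/T_C = 246.8/333.00 = 0.7411 kJ/K.
ΔS_univ = −Q_H/T_H + Q_C/T_C = 0.391 kJ/K (> 0, since η = 0.333 < η_Carnot = 0.685).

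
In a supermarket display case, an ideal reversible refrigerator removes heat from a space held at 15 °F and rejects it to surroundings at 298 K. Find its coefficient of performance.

T_C = 15 °F → (15 − 32) × 5/9 = -9.44 °C = 263.71 K.
For a reversible refrigerator, COP_R = T_C/(T_H − T_C) = 263.71/(298.00 − 263.71) = 7.69.

COP_R ≈ 7.69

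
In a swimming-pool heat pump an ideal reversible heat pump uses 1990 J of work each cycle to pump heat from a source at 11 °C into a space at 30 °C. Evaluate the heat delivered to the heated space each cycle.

T_H = 30 °C → 30 + 273.15 = 303.15 K.
T_C = 11 °C → 11 + 273.15 = 284.15 K.
COP_HP = T_H/(T_H − T_C) = 303.15/19.00 = 15.9553.
Q_H = COP_HP · W = 15.9553 × 1990 = 31750 J.

Q_H ≈ 31750 J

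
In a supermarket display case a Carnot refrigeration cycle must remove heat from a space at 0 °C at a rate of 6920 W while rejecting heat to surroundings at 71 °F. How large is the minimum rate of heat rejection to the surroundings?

T_H = 71 °F → (71 − 32) × 5/9 = 21.67 °C = 294.82 K.
T_C = 0 °C → 0 + 273.15 = 273.15 K.
For a reversible cycle Q_H/Q_C = T_H/T_C, so Q_H = Q_C·T_H/T_C = 6920 × 294.82/273.15 = 7469 W.

Q̇_H ≈ 7469 W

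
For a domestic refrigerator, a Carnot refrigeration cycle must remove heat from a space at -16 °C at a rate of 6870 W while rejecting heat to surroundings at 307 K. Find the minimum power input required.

T_C = -16 °C → -16 + 273.15 = 257.15 K.
Carnot COP: COP_R = T_C/(T_H − T_C) = 257.15/49.85 = 5.1585.
W = Q_C/COP_R = 6870/5.1585 = 1332 W.

Ẇ_in ≈ 1332 W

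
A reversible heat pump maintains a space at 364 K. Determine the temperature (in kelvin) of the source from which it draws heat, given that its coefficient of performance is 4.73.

T_C ≈ 287.0 K

COP_HP = T_H/(T_H − T_C) ⇒ T_C = T_H·(COP_HP − 1)/COP_HP = 364.00 × (4.73 − 1)/4.73 = 287.0 K.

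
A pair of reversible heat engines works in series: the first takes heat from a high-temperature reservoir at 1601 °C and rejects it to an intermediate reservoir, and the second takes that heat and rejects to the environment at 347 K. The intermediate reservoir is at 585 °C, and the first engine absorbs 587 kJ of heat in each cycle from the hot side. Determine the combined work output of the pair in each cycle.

W_total ≈ 478 kJ

T_H = 1601 °C → 1601 + 273.15 = 1874.15 K.
Two reversible stages in series are equivalent to a single Carnot engine between T_H and T_C, so η_total = 1 − T_C/T_H = 1 − 347.00/1874.15 = 0.8148.
W_total = η_total · Q_H = 0.8148 × 587 = 478 kJ.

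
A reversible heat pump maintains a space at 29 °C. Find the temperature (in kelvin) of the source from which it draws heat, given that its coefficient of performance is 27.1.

T_H = 29 °C → 29 + 273.15 = 302.15 K.
COP_HP = T_H/(T_H − T_C) ⇒ T_C = T_H·(COP_HP − 1)/COP_HP = 302.15 × (27.1 − 1)/27.1 = 291.0 K.

T_C ≈ 291.0 K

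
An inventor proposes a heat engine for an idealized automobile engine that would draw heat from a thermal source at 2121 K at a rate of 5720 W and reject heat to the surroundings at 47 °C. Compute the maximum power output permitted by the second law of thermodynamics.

Ẇ_max ≈ 4860 W

T_C = 47 °C → 47 + 273.15 = 320.15 K.
By the Carnot theorem, η_max = 1 − T_C/T_H = 1 − 320.15/2121.00 = 0.8491.
W_max = η_max · Q_H = 0.8491 × 5720 = 4860 W.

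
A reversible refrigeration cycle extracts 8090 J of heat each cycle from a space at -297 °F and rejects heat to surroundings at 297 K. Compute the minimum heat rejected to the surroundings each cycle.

Q_H ≈ 26600 J

T_C = -297 °F → (-297 − 32) × 5/9 = -182.78 °C = 90.37 K.
For a reversible cycle Q_H/Q_C = T_H/T_C, so Q_H = Q_C·T_H/T_C = 8090 × 297.00/90.37 = 26600 J.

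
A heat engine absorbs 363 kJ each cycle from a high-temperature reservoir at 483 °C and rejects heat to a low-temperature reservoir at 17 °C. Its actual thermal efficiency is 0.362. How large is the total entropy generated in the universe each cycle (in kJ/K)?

ΔS_univ ≈ 0.3181 kJ/K

T_H = 483 °C → 483 + 273.15 = 756.15 K.
T_C = 17 °C → 17 + 273.15 = 290.15 K.
W = η·Q_H = 0.362 × 363 = 131.4 kJ, so Q_C = Q_H − W = 231.6 kJ.
The hot reservoir loses entropy Q_H/T_H = 363/756.15 = 0.4801 kJ/K; the cold reservoir gains Q_C/T_C = 231.6/290.15 = 0.7982 kJ/K.
ΔS_univ = −Q_H/T_H + Q_C/T_C = 0.3181 kJ/K (> 0, since η = 0.362 < η_Carnot = 0.616).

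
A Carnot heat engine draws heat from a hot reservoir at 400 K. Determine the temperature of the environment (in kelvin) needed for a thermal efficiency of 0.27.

From η = 1 − T_C/T_H, T_C = T_H·(1 − η) = 400.00 × (1 − 0.27) = 292 K.

T_C ≈ 292 K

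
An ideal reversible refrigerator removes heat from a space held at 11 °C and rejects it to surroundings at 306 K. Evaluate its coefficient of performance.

T_C = 11 °C → 11 + 273.15 = 284.15 K.
COP_R = T_C/(T_H − T_C) = 284.15/(306.00 − 284.15) = 13.00.

COP_R ≈ 13.00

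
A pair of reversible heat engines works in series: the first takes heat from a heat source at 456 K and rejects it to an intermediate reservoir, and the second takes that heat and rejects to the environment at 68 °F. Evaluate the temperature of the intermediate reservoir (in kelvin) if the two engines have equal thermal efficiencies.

T_m ≈ 366 K

T_C = 68 °F → (68 − 32) × 5/9 = 20.00 °C = 293.15 K.
Equal efficiencies require 1 − T_m/T_H = 1 − T_C/T_m, i.e. T_m/T_H = T_C/T_m, so T_m = √(T_H·T_C) = √(456.00 × 293.15) = 366 K.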